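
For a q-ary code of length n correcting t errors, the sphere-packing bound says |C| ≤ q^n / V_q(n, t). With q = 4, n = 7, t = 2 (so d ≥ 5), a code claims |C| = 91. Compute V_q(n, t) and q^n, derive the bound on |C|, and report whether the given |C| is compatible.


V_q(n, t) = 211, q^n = 16384, Hamming bound = 77, |C| = 91 > bound (violated).

Step 1: Compute V_q(n, t) = Σ_{j=0}^2 C(n, j) (q−1)^j.
  j = 0: C(7,0)·(3)^0 = 1·1 = 1.
  j = 1: C(7,1)·(3)^1 = 7·3 = 21.
  j = 2: C(7,2)·(3)^2 = 21·9 = 189.
  V_q(n, t) = 1 + 21 + 189 = 211.
Step 2: q^n = 4^7 = 16384.
Step 3: Hamming bound ⌊q^n / V_q(n,t)⌋ = ⌊16384/211⌋ = 77.
Step 4: Compare |C| = 91 to 77: violated.
The claimed |C| lies above the Hamming bound, so no 4-ary code of length 7 with d ≥ 5 can have 91 codewords.


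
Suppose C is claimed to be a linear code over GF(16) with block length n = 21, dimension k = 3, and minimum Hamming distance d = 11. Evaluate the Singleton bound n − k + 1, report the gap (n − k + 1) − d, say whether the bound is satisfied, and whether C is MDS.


Singleton RHS = n − k + 1 = 19, slack = 8, bound satisfied, not MDS.

Singleton bound: d ≤ n − k + 1.
Here n = 21, k = 3, so n − k + 1 = 19.
Given d = 11, check d ≤ 19: YES.
Slack = (n − k + 1) − d = 8.
The code is NOT MDS (slack = 8 > 0).
Description: the claimed parameters are [21, 3, 11]_16; such a code would be non-MDS.


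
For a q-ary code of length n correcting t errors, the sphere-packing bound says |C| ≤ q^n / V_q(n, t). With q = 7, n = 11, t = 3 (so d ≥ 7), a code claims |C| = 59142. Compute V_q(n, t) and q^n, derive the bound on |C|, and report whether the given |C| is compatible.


V_q(n, t) = 37687, q^n = 1977326743, Hamming bound = 52467, |C| = 59142 > bound (violated).

Step 1: Compute V_q(n, t) = Σ_{j=0}^3 C(n, j) (q−1)^j.
  j = 0: C(11,0)·(6)^0 = 1·1 = 1.
  j = 1: C(11,1)·(6)^1 = 11·6 = 66.
  j = 2: C(11,2)·(6)^2 = 55·36 = 1980.
  j = 3: C(11,3)·(6)^3 = 165·216 = 35640.
  V_q(n, t) = 1 + 66 + 1980 + 35640 = 37687.
Step 2: q^n = 7^11 = 1977326743.
Step 3: Hamming bound ⌊q^n / V_q(n,t)⌋ = ⌊1977326743/37687⌋ = 52467.
Step 4: Compare |C| = 59142 to 52467: violated.
The claimed |C| lies above the Hamming bound, so no 7-ary code of length 11 with d ≥ 7 can have 59142 codewords.


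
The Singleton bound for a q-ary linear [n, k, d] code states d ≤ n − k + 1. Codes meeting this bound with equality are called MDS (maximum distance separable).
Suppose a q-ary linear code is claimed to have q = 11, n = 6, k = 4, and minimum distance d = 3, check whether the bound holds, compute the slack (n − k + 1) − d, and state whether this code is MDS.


Singleton RHS = n − k + 1 = 3, slack = 0, bound satisfied, MDS.

Singleton bound: d ≤ n − k + 1.
Here n = 6, k = 4, so n − k + 1 = 3.
Given d = 3, check d ≤ 3: YES.
Slack = (n − k + 1) − d = 0.
The code is MDS (slack = 0).
Description: the claimed parameters are [6, 4, 3]_11; such a code would be MDS (meets Singleton bound).


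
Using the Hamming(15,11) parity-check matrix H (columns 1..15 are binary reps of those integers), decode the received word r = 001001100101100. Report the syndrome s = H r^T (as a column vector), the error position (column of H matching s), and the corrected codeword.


s = (1, 0, 0, 1)^T, error position = 9, corrected codeword c = 001001101101100

Compute s = H r^T mod 2 one row at a time:
  s_1 = 0 + 0 + 1 + 0 + 1 + 1 + 0 + 0 = 3 ≡ 1 (mod 2).
  s_2 = 0 + 0 + 1 + 1 + 1 + 1 + 0 + 0 = 4 ≡ 0 (mod 2).
  s_3 = 0 + 1 + 1 + 1 + 1 + 0 + 0 + 0 = 4 ≡ 0 (mod 2).
  s_4 = 0 + 1 + 0 + 1 + 0 + 0 + 1 + 0 = 3 ≡ 1 (mod 2).
s = (1, 0, 0, 1)^T — this equals column 9 of H (binary 1001), so error is at position 9.
Correct: flip bit 9 of r = 001001100101100 to get c = 001001101101100.


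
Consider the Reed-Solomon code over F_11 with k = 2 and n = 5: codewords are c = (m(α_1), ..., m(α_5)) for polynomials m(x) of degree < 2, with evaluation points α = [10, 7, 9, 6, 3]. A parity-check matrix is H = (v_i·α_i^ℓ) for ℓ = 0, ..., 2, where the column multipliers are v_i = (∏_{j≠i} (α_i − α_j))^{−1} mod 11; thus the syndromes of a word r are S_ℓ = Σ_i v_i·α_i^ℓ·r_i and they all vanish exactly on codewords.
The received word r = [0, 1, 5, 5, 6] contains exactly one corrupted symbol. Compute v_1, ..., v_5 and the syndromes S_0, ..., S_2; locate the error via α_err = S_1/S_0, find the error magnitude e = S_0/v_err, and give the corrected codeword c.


S = (7, 8, 6), error at position 3, error magnitude e = 1, c = [0, 1, 4, 5, 6].

Step 1: column multipliers v_i = (∏_{j≠i}(α_i − α_j))^{−1} mod 11.
  i = 1 (α = 10): (10−7)(10−9)(10−6)(10−3) = 3·1·4·7 = 84 ≡ 7, so v_1 = 7^{−1} = 8 (mod 11).
  i = 2 (α = 7): (7−10)(7−9)(7−6)(7−3) = (−3)·(−2)·1·4 = 24 ≡ 2, so v_2 = 2^{−1} = 6 (mod 11).
  i = 3 (α = 9): (9−10)(9−7)(9−6)(9−3) = (−1)·2·3·6 = −36 ≡ 8, so v_3 = 8^{−1} = 7 (mod 11).
  i = 4 (α = 6): (6−10)(6−7)(6−9)(6−3) = (−4)·(−1)·(−3)·3 = −36 ≡ 8, so v_4 = 8^{−1} = 7 (mod 11).
  i = 5 (α = 3): (3−10)(3−7)(3−9)(3−6) = (−7)·(−4)·(−6)·(−3) = 504 ≡ 9, so v_5 = 9^{−1} = 5 (mod 11).
  v = [8, 6, 7, 7, 5].
Step 2: syndromes of r = [0, 1, 5, 5, 6] (all sums mod 11).
  S_0 = Σ v_i r_i = 8·0 + 6·1 + 7·5 + 7·5 + 5·6 = 106 ≡ 7.
  S_1 = Σ v_i α_i r_i = 8·10·0 + 6·7·1 + 7·9·5 + 7·6·5 + 5·3·6 = 657 ≡ 8.
  α_i^2 mod 11 = [1, 5, 4, 3, 9].
  S_2 = Σ v_i α_i^2 r_i = 8·1·0 + 6·5·1 + 7·4·5 + 7·3·5 + 5·9·6 = 545 ≡ 6.
  S = (7, 8, 6) ≠ 0, so r is not a codeword (an error is present).
Step 3: locate the error. For a single error e at position i, S_ℓ = v_i·e·α_i^ℓ, so α_err = S_1/S_0.
  S_0^{−1} = 7^{−1} = 8 (mod 11), so α_err = 8·8 = 64 ≡ 9 = α_3. Error position i = 3.
  Consistency check: S_2/S_1 = 6·7 = 42 ≡ 9 = α_err ✓ (single-error assumption holds).
Step 4: error magnitude e = S_0/v_3 = S_0·∏_{j≠3}(α_3 − α_j) = 7·8 = 56 ≡ 1 (mod 11).
Step 5: correct position 3: c_3 = r_3 − e = 5 − 1 ≡ 4 (mod 11). Hence c = [0, 1, 4, 5, 6].
  Check: interpolating c through the α_i gives m(x) = 7 + 7·x (degree < 2) with m(α_i) = c_i for every i, so c is indeed a codeword.


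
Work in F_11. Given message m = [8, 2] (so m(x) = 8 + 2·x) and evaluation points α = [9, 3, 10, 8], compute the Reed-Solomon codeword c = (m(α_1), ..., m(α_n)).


c = [4, 3, 6, 2]

Message polynomial: m(x) = 8 + 2·x (mod 11).
For each evaluation point α_i, compute m(α_i) mod 11:
  α_1 = 9: Horner steps 2 → 4, so m(9) = 4.
  α_2 = 3: Horner steps 2 → 3, so m(3) = 3.
  α_3 = 10: Horner steps 2 → 6, so m(10) = 6.
  α_4 = 8: Horner steps 2 → 2, so m(8) = 2.
Codeword c = [4, 3, 6, 2] ∈ F_11^4.


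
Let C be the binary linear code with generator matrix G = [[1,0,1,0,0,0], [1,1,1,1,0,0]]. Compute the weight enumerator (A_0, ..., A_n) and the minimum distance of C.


Weight distribution: A_0 = 1, A_2 = 2, A_4 = 1. Minimum distance d = 2.

Enumerate all 2^2 = 4 messages m ∈ F_2^2.
For each, compute codeword c = mG in F_2^6, then tally its weight.
  m = 00 → c = 000000, weight = 0.
  m = 10 → c = 101000, weight = 2.
  m = 01 → c = 111100, weight = 4.
  m = 11 → c = 010100, weight = 2.
Tally weights:
  weight 0: 1 codewords.
  weight 2: 2 codewords.
  weight 4: 1 codewords.
Minimum distance d = smallest w > 0 with A_w > 0 = 2.
Sanity: Σ A_w = 4 = 2^2 = 4 ✓.


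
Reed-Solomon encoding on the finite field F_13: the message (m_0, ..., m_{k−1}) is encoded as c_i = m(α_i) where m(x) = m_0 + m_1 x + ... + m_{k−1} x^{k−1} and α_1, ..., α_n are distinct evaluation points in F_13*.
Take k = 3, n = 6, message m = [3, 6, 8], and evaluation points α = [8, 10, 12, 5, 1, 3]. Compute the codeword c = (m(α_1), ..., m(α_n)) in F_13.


c = [4, 5, 5, 12, 4, 2]

Message polynomial: m(x) = 3 + 6·x + 8·x^2 (mod 13).
For each evaluation point α_i, compute m(α_i) mod 13:
  α_1 = 8: Horner steps 8 → 5 → 4, so m(8) = 4.
  α_2 = 10: Horner steps 8 → 8 → 5, so m(10) = 5.
  α_3 = 12: Horner steps 8 → 11 → 5, so m(12) = 5.
  α_4 = 5: Horner steps 8 → 7 → 12, so m(5) = 12.
  α_5 = 1: Horner steps 8 → 1 → 4, so m(1) = 4.
  α_6 = 3: Horner steps 8 → 4 → 2, so m(3) = 2.
Codeword c = [4, 5, 5, 12, 4, 2] ∈ F_13^6.


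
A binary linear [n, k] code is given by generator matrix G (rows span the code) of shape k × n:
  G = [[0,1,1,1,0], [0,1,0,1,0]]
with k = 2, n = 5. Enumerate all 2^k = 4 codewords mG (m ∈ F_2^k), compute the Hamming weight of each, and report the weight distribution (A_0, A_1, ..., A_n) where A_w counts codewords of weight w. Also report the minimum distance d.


Weight distribution: A_0 = 1, A_1 = 1, A_2 = 1, A_3 = 1. Minimum distance d = 1.

Enumerate all 2^2 = 4 messages m ∈ F_2^2.
For each, compute codeword c = mG in F_2^5, then tally its weight.
  m = 00 → c = 00000, weight = 0.
  m = 10 → c = 01110, weight = 3.
  m = 01 → c = 01010, weight = 2.
  m = 11 → c = 00100, weight = 1.
Tally weights:
  weight 0: 1 codewords.
  weight 1: 1 codewords.
  weight 2: 1 codewords.
  weight 3: 1 codewords.
Minimum distance d = smallest w > 0 with A_w > 0 = 1.
Sanity: Σ A_w = 4 = 2^2 = 4 ✓.


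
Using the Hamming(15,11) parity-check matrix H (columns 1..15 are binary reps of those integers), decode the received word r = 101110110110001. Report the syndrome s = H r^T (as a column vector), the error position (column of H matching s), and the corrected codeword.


s = (0, 0, 1, 0)^T, error position = 2, corrected codeword c = 111110110110001

Compute s = H r^T mod 2 one row at a time:
  s_1 = 1 + 0 + 1 + 1 + 0 + 0 + 0 + 1 = 4 ≡ 0 (mod 2).
  s_2 = 1 + 1 + 0 + 1 + 0 + 0 + 0 + 1 = 4 ≡ 0 (mod 2).
  s_3 = 0 + 1 + 0 + 1 + 1 + 1 + 0 + 1 = 5 ≡ 1 (mod 2).
  s_4 = 1 + 1 + 1 + 1 + 0 + 1 + 0 + 1 = 6 ≡ 0 (mod 2).
s = (0, 0, 1, 0)^T — this equals column 2 of H (binary 0010), so error is at position 2.
Correct: flip bit 2 of r = 101110110110001 to get c = 111110110110001.


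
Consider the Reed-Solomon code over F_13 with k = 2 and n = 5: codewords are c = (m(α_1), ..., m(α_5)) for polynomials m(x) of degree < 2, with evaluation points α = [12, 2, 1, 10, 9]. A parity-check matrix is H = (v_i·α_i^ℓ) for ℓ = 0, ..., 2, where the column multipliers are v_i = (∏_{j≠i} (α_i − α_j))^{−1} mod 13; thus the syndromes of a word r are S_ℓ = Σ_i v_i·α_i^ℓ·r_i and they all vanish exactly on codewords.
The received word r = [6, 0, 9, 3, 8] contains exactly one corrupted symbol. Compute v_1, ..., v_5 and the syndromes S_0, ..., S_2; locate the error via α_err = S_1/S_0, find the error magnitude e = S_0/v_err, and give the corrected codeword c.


S = (4, 8, 3), error at position 2, error magnitude e = 9, c = [6, 4, 9, 3, 8].

Step 1: column multipliers v_i = (∏_{j≠i}(α_i − α_j))^{−1} mod 13.
  i = 1 (α = 12): (12−2)(12−1)(12−10)(12−9) = 10·11·2·3 = 660 ≡ 10, so v_1 = 10^{−1} = 4 (mod 13).
  i = 2 (α = 2): (2−12)(2−1)(2−10)(2−9) = (−10)·1·(−8)·(−7) = −560 ≡ 12, so v_2 = 12^{−1} = 12 (mod 13).
  i = 3 (α = 1): (1−12)(1−2)(1−10)(1−9) = (−11)·(−1)·(−9)·(−8) = 792 ≡ 12, so v_3 = 12^{−1} = 12 (mod 13).
  i = 4 (α = 10): (10−12)(10−2)(10−1)(10−9) = (−2)·8·9·1 = −144 ≡ 12, so v_4 = 12^{−1} = 12 (mod 13).
  i = 5 (α = 9): (9−12)(9−2)(9−1)(9−10) = (−3)·7·8·(−1) = 168 ≡ 12, so v_5 = 12^{−1} = 12 (mod 13).
  v = [4, 12, 12, 12, 12].
Step 2: syndromes of r = [6, 0, 9, 3, 8] (all sums mod 13).
  S_0 = Σ v_i r_i = 4·6 + 12·0 + 12·9 + 12·3 + 12·8 = 264 ≡ 4.
  S_1 = Σ v_i α_i r_i = 4·12·6 + 12·2·0 + 12·1·9 + 12·10·3 + 12·9·8 = 1620 ≡ 8.
  α_i^2 mod 13 = [1, 4, 1, 9, 3].
  S_2 = Σ v_i α_i^2 r_i = 4·1·6 + 12·4·0 + 12·1·9 + 12·9·3 + 12·3·8 = 744 ≡ 3.
  S = (4, 8, 3) ≠ 0, so r is not a codeword (an error is present).
Step 3: locate the error. For a single error e at position i, S_ℓ = v_i·e·α_i^ℓ, so α_err = S_1/S_0.
  S_0^{−1} = 4^{−1} = 10 (mod 13), so α_err = 8·10 = 80 ≡ 2 = α_2. Error position i = 2.
  Consistency check: S_2/S_1 = 3·5 = 15 ≡ 2 = α_err ✓ (single-error assumption holds).
Step 4: error magnitude e = S_0/v_2 = S_0·∏_{j≠2}(α_2 − α_j) = 4·12 = 48 ≡ 9 (mod 13).
Step 5: correct position 2: c_2 = r_2 − e = 0 − 9 ≡ 4 (mod 13). Hence c = [6, 4, 9, 3, 8].
  Check: interpolating c through the α_i gives m(x) = 1 + 8·x (degree < 2) with m(α_i) = c_i for every i, so c is indeed a codeword.


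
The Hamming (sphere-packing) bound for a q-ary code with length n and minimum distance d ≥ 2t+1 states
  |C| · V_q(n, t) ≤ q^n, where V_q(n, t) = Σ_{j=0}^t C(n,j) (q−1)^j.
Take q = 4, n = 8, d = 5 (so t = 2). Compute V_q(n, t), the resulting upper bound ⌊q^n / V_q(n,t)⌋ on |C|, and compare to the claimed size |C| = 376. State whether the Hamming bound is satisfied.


V_q(n, t) = 277, q^n = 65536, Hamming bound = 236, |C| = 376 > bound (violated).

Step 1: Compute V_q(n, t) = Σ_{j=0}^2 C(n, j) (q−1)^j.
  j = 0: C(8,0)·(3)^0 = 1·1 = 1.
  j = 1: C(8,1)·(3)^1 = 8·3 = 24.
  j = 2: C(8,2)·(3)^2 = 28·9 = 252.
  V_q(n, t) = 1 + 24 + 252 = 277.
Step 2: q^n = 4^8 = 65536.
Step 3: Hamming bound ⌊q^n / V_q(n,t)⌋ = ⌊65536/277⌋ = 236.
Step 4: Compare |C| = 376 to 236: violated.
The claimed |C| lies above the Hamming bound, so no 4-ary code of length 8 with d ≥ 5 can have 376 codewords.


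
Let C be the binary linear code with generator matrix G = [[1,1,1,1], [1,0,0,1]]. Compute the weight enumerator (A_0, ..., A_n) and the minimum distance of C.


Weight distribution: A_0 = 1, A_2 = 2, A_4 = 1. Minimum distance d = 2.

Enumerate all 2^2 = 4 messages m ∈ F_2^2.
For each, compute codeword c = mG in F_2^4, then tally its weight.
  m = 00 → c = 0000, weight = 0.
  m = 10 → c = 1111, weight = 4.
  m = 01 → c = 1001, weight = 2.
  m = 11 → c = 0110, weight = 2.
Tally weights:
  weight 0: 1 codewords.
  weight 2: 2 codewords.
  weight 4: 1 codewords.
Minimum distance d = smallest w > 0 with A_w > 0 = 2.
Sanity: Σ A_w = 4 = 2^2 = 4 ✓.


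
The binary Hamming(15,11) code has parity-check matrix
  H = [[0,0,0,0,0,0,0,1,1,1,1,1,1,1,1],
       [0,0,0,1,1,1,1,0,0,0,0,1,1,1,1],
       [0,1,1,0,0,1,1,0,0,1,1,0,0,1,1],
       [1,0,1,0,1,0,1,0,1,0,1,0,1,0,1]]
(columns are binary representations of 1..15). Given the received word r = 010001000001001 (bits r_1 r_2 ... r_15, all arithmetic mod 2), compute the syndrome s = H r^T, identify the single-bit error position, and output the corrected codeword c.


s = (0, 1, 1, 1)^T, error position = 7, corrected codeword c = 010001100001001

Compute s = H r^T mod 2 one row at a time:
  s_1 = 0 + 0 + 0 + 0 + 1 + 0 + 0 + 1 = 2 ≡ 0 (mod 2).
  s_2 = 0 + 0 + 1 + 0 + 1 + 0 + 0 + 1 = 3 ≡ 1 (mod 2).
  s_3 = 1 + 0 + 1 + 0 + 0 + 0 + 0 + 1 = 3 ≡ 1 (mod 2).
  s_4 = 0 + 0 + 0 + 0 + 0 + 0 + 0 + 1 = 1 ≡ 1 (mod 2).
s = (0, 1, 1, 1)^T — this equals column 7 of H (binary 0111), so error is at position 7.
Correct: flip bit 7 of r = 010001000001001 to get c = 010001100001001.


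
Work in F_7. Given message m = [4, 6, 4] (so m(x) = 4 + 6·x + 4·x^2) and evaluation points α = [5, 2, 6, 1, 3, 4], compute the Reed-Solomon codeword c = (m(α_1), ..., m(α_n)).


c = [1, 4, 2, 0, 2, 1]

Message polynomial: m(x) = 4 + 6·x + 4·x^2 (mod 7).
For each evaluation point α_i, compute m(α_i) mod 7:
  α_1 = 5: Horner steps 4 → 5 → 1, so m(5) = 1.
  α_2 = 2: Horner steps 4 → 0 → 4, so m(2) = 4.
  α_3 = 6: Horner steps 4 → 2 → 2, so m(6) = 2.
  α_4 = 1: Horner steps 4 → 3 → 0, so m(1) = 0.
  α_5 = 3: Horner steps 4 → 4 → 2, so m(3) = 2.
  α_6 = 4: Horner steps 4 → 1 → 1, so m(4) = 1.
Codeword c = [1, 4, 2, 0, 2, 1] ∈ F_7^6.


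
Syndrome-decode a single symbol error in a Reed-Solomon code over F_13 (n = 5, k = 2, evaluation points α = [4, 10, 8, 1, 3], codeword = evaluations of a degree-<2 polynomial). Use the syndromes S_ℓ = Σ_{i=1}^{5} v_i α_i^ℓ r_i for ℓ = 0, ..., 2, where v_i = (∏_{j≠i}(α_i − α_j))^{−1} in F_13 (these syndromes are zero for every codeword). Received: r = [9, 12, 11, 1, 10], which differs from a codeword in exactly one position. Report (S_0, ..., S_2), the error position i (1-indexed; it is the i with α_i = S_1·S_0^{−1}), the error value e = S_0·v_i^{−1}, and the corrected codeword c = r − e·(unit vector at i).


S = (1, 3, 9), error at position 5, error magnitude e = 8, c = [9, 12, 11, 1, 2].

Step 1: column multipliers v_i = (∏_{j≠i}(α_i − α_j))^{−1} mod 13.
  i = 1 (α = 4): (4−10)(4−8)(4−1)(4−3) = (−6)·(−4)·3·1 = 72 ≡ 7, so v_1 = 7^{−1} = 2 (mod 13).
  i = 2 (α = 10): (10−4)(10−8)(10−1)(10−3) = 6·2·9·7 = 756 ≡ 2, so v_2 = 2^{−1} = 7 (mod 13).
  i = 3 (α = 8): (8−4)(8−10)(8−1)(8−3) = 4·(−2)·7·5 = −280 ≡ 6, so v_3 = 6^{−1} = 11 (mod 13).
  i = 4 (α = 1): (1−4)(1−10)(1−8)(1−3) = (−3)·(−9)·(−7)·(−2) = 378 ≡ 1, so v_4 = 1^{−1} = 1 (mod 13).
  i = 5 (α = 3): (3−4)(3−10)(3−8)(3−1) = (−1)·(−7)·(−5)·2 = −70 ≡ 8, so v_5 = 8^{−1} = 5 (mod 13).
  v = [2, 7, 11, 1, 5].
Step 2: syndromes of r = [9, 12, 11, 1, 10] (all sums mod 13).
  S_0 = Σ v_i r_i = 2·9 + 7·12 + 11·11 + 1·1 + 5·10 = 274 ≡ 1.
  S_1 = Σ v_i α_i r_i = 2·4·9 + 7·10·12 + 11·8·11 + 1·1·1 + 5·3·10 = 2031 ≡ 3.
  α_i^2 mod 13 = [3, 9, 12, 1, 9].
  S_2 = Σ v_i α_i^2 r_i = 2·3·9 + 7·9·12 + 11·12·11 + 1·1·1 + 5·9·10 = 2713 ≡ 9.
  S = (1, 3, 9) ≠ 0, so r is not a codeword (an error is present).
Step 3: locate the error. For a single error e at position i, S_ℓ = v_i·e·α_i^ℓ, so α_err = S_1/S_0.
  S_0^{−1} = 1^{−1} = 1 (mod 13), so α_err = 3·1 = 3 ≡ 3 = α_5. Error position i = 5.
  Consistency check: S_2/S_1 = 9·9 = 81 ≡ 3 = α_err ✓ (single-error assumption holds).
Step 4: error magnitude e = S_0/v_5 = S_0·∏_{j≠5}(α_5 − α_j) = 1·8 = 8 ≡ 8 (mod 13).
Step 5: correct position 5: c_5 = r_5 − e = 10 − 8 ≡ 2 (mod 13). Hence c = [9, 12, 11, 1, 2].
  Check: interpolating c through the α_i gives m(x) = 7 + 7·x (degree < 2) with m(α_i) = c_i for every i, so c is indeed a codeword.


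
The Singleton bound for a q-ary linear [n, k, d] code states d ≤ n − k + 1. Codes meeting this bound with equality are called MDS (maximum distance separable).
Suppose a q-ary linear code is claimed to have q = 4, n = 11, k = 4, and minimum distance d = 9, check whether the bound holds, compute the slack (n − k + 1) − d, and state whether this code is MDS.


Singleton RHS = n − k + 1 = 8, slack = -1, bound violated (no such code; not MDS).

Singleton bound: d ≤ n − k + 1.
Here n = 11, k = 4, so n − k + 1 = 8.
Given d = 9, check d ≤ 8: NO.
Slack = (n − k + 1) − d = -1.
The slack is negative: d = 9 exceeds n − k + 1 = 8 by 1, so the Singleton bound is violated and no linear [11, 4, 9]_4 code can exist. In particular it is not MDS (MDS requires d = n − k + 1 exactly).
Description: the claimed parameters are [11, 4, 9]_4; such a code would be impossible (violates the Singleton bound).


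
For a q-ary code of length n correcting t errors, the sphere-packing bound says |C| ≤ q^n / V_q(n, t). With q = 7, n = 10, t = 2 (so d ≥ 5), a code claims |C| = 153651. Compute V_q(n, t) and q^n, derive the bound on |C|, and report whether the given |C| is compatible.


V_q(n, t) = 1681, q^n = 282475249, Hamming bound = 168040, |C| = 153651 ≤ bound (satisfied).

Step 1: Compute V_q(n, t) = Σ_{j=0}^2 C(n, j) (q−1)^j.
  j = 0: C(10,0)·(6)^0 = 1·1 = 1.
  j = 1: C(10,1)·(6)^1 = 10·6 = 60.
  j = 2: C(10,2)·(6)^2 = 45·36 = 1620.
  V_q(n, t) = 1 + 60 + 1620 = 1681.
Step 2: q^n = 7^10 = 282475249.
Step 3: Hamming bound ⌊q^n / V_q(n,t)⌋ = ⌊282475249/1681⌋ = 168040.
Step 4: Compare |C| = 153651 to 168040: satisfied.
The claimed |C| lies below the Hamming bound.


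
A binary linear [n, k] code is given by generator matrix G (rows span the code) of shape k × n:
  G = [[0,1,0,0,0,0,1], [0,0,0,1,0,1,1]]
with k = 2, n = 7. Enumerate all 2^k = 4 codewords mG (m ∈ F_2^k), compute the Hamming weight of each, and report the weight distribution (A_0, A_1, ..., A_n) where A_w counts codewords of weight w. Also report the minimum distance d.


Weight distribution: A_0 = 1, A_2 = 1, A_3 = 2. Minimum distance d = 2.

Enumerate all 2^2 = 4 messages m ∈ F_2^2.
For each, compute codeword c = mG in F_2^7, then tally its weight.
  m = 00 → c = 0000000, weight = 0.
  m = 10 → c = 0100001, weight = 2.
  m = 01 → c = 0001011, weight = 3.
  m = 11 → c = 0101010, weight = 3.
Tally weights:
  weight 0: 1 codewords.
  weight 2: 1 codewords.
  weight 3: 2 codewords.
Minimum distance d = smallest w > 0 with A_w > 0 = 2.
Sanity: Σ A_w = 4 = 2^2 = 4 ✓.


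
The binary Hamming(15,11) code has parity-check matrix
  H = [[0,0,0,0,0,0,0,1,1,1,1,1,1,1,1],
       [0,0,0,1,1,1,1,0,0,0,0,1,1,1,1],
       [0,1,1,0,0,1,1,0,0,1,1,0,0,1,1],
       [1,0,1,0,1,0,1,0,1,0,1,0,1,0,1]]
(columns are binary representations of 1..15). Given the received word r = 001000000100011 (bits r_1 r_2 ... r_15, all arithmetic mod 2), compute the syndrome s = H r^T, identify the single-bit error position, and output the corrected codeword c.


s = (1, 0, 0, 0)^T, error position = 8, corrected codeword c = 001000010100011

Compute s = H r^T mod 2 one row at a time:
  s_1 = 0 + 0 + 1 + 0 + 0 + 0 + 1 + 1 = 3 ≡ 1 (mod 2).
  s_2 = 0 + 0 + 0 + 0 + 0 + 0 + 1 + 1 = 2 ≡ 0 (mod 2).
  s_3 = 0 + 1 + 0 + 0 + 1 + 0 + 1 + 1 = 4 ≡ 0 (mod 2).
  s_4 = 0 + 1 + 0 + 0 + 0 + 0 + 0 + 1 = 2 ≡ 0 (mod 2).
s = (1, 0, 0, 0)^T — this equals column 8 of H (binary 1000), so error is at position 8.
Correct: flip bit 8 of r = 001000000100011 to get c = 001000010100011.


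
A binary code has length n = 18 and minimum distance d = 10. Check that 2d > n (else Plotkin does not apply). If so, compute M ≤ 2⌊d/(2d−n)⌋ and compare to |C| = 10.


Plotkin bound M ≤ 10; given |C| = 10 ≤ bound (satisfied).

Check applicability: 2d = 20, n = 18.
2d − n = 2 > 0, so Plotkin applies.
Compute d/(2d−n) = 10/2 ≈ 5.0000.
⌊d/(2d−n)⌋ = 5.
Plotkin bound: M ≤ 2·5 = 10.
Given |C| = 10, check: satisfied.
This |C| is at the Plotkin bound.


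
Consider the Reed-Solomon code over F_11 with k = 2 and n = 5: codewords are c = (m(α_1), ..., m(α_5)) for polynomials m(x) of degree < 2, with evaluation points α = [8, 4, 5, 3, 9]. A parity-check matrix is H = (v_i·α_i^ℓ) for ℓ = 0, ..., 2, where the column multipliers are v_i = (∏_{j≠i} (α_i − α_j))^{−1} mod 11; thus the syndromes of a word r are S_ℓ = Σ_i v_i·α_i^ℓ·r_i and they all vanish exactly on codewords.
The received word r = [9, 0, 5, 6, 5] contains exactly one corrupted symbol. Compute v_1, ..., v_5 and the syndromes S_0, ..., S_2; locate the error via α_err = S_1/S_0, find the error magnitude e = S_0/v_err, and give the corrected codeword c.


S = (9, 4, 3), error at position 5, error magnitude e = 2, c = [9, 0, 5, 6, 3].

Step 1: column multipliers v_i = (∏_{j≠i}(α_i − α_j))^{−1} mod 11.
  i = 1 (α = 8): (8−4)(8−5)(8−3)(8−9) = 4·3·5·(−1) = −60 ≡ 6, so v_1 = 6^{−1} = 2 (mod 11).
  i = 2 (α = 4): (4−8)(4−5)(4−3)(4−9) = (−4)·(−1)·1·(−5) = −20 ≡ 2, so v_2 = 2^{−1} = 6 (mod 11).
  i = 3 (α = 5): (5−8)(5−4)(5−3)(5−9) = (−3)·1·2·(−4) = 24 ≡ 2, so v_3 = 2^{−1} = 6 (mod 11).
  i = 4 (α = 3): (3−8)(3−4)(3−5)(3−9) = (−5)·(−1)·(−2)·(−6) = 60 ≡ 5, so v_4 = 5^{−1} = 9 (mod 11).
  i = 5 (α = 9): (9−8)(9−4)(9−5)(9−3) = 1·5·4·6 = 120 ≡ 10, so v_5 = 10^{−1} = 10 (mod 11).
  v = [2, 6, 6, 9, 10].
Step 2: syndromes of r = [9, 0, 5, 6, 5] (all sums mod 11).
  S_0 = Σ v_i r_i = 2·9 + 6·0 + 6·5 + 9·6 + 10·5 = 152 ≡ 9.
  S_1 = Σ v_i α_i r_i = 2·8·9 + 6·4·0 + 6·5·5 + 9·3·6 + 10·9·5 = 906 ≡ 4.
  α_i^2 mod 11 = [9, 5, 3, 9, 4].
  S_2 = Σ v_i α_i^2 r_i = 2·9·9 + 6·5·0 + 6·3·5 + 9·9·6 + 10·4·5 = 938 ≡ 3.
  S = (9, 4, 3) ≠ 0, so r is not a codeword (an error is present).
Step 3: locate the error. For a single error e at position i, S_ℓ = v_i·e·α_i^ℓ, so α_err = S_1/S_0.
  S_0^{−1} = 9^{−1} = 5 (mod 11), so α_err = 4·5 = 20 ≡ 9 = α_5. Error position i = 5.
  Consistency check: S_2/S_1 = 3·3 = 9 ≡ 9 = α_err ✓ (single-error assumption holds).
Step 4: error magnitude e = S_0/v_5 = S_0·∏_{j≠5}(α_5 − α_j) = 9·10 = 90 ≡ 2 (mod 11).
Step 5: correct position 5: c_5 = r_5 − e = 5 − 2 ≡ 3 (mod 11). Hence c = [9, 0, 5, 6, 3].
  Check: interpolating c through the α_i gives m(x) = 2 + 5·x (degree < 2) with m(α_i) = c_i for every i, so c is indeed a codeword.


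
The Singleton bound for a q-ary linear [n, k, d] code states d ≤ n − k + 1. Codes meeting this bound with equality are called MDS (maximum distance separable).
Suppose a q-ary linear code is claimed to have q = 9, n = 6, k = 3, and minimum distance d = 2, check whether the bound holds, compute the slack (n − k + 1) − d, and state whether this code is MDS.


Singleton RHS = n − k + 1 = 4, slack = 2, bound satisfied, not MDS.

Singleton bound: d ≤ n − k + 1.
Here n = 6, k = 3, so n − k + 1 = 4.
Given d = 2, check d ≤ 4: YES.
Slack = (n − k + 1) − d = 2.
The code is NOT MDS (slack = 2 > 0).
Description: the claimed parameters are [6, 3, 2]_9; such a code would be non-MDS.


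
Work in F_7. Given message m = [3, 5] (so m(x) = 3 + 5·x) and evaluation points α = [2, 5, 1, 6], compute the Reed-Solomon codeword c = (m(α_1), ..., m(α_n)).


c = [6, 0, 1, 5]

Message polynomial: m(x) = 3 + 5·x (mod 7).
For each evaluation point α_i, compute m(α_i) mod 7:
  α_1 = 2: Horner steps 5 → 6, so m(2) = 6.
  α_2 = 5: Horner steps 5 → 0, so m(5) = 0.
  α_3 = 1: Horner steps 5 → 1, so m(1) = 1.
  α_4 = 6: Horner steps 5 → 5, so m(6) = 5.
Codeword c = [6, 0, 1, 5] ∈ F_7^4.


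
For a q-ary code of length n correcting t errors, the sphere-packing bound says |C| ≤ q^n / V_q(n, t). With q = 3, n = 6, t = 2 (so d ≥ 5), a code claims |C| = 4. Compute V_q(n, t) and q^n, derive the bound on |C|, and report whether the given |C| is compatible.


V_q(n, t) = 73, q^n = 729, Hamming bound = 9, |C| = 4 ≤ bound (satisfied).

Step 1: Compute V_q(n, t) = Σ_{j=0}^2 C(n, j) (q−1)^j.
  j = 0: C(6,0)·(2)^0 = 1·1 = 1.
  j = 1: C(6,1)·(2)^1 = 6·2 = 12.
  j = 2: C(6,2)·(2)^2 = 15·4 = 60.
  V_q(n, t) = 1 + 12 + 60 = 73.
Step 2: q^n = 3^6 = 729.
Step 3: Hamming bound ⌊q^n / V_q(n,t)⌋ = ⌊729/73⌋ = 9.
Step 4: Compare |C| = 4 to 9: satisfied.
The claimed |C| lies below the Hamming bound.


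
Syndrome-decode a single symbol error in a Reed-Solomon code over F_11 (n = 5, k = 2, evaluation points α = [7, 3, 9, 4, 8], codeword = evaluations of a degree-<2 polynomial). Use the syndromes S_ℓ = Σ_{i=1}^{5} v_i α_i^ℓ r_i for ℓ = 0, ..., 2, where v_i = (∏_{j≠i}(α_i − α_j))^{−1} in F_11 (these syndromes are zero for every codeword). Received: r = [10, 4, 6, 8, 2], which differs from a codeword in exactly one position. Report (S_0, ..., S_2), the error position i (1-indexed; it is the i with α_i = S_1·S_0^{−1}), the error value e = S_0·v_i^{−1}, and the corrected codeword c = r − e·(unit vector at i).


S = (6, 9, 8), error at position 1, error magnitude e = 1, c = [9, 4, 6, 8, 2].

Step 1: column multipliers v_i = (∏_{j≠i}(α_i − α_j))^{−1} mod 11.
  i = 1 (α = 7): (7−3)(7−9)(7−4)(7−8) = 4·(−2)·3·(−1) = 24 ≡ 2, so v_1 = 2^{−1} = 6 (mod 11).
  i = 2 (α = 3): (3−7)(3−9)(3−4)(3−8) = (−4)·(−6)·(−1)·(−5) = 120 ≡ 10, so v_2 = 10^{−1} = 10 (mod 11).
  i = 3 (α = 9): (9−7)(9−3)(9−4)(9−8) = 2·6·5·1 = 60 ≡ 5, so v_3 = 5^{−1} = 9 (mod 11).
  i = 4 (α = 4): (4−7)(4−3)(4−9)(4−8) = (−3)·1·(−5)·(−4) = −60 ≡ 6, so v_4 = 6^{−1} = 2 (mod 11).
  i = 5 (α = 8): (8−7)(8−3)(8−9)(8−4) = 1·5·(−1)·4 = −20 ≡ 2, so v_5 = 2^{−1} = 6 (mod 11).
  v = [6, 10, 9, 2, 6].
Step 2: syndromes of r = [10, 4, 6, 8, 2] (all sums mod 11).
  S_0 = Σ v_i r_i = 6·10 + 10·4 + 9·6 + 2·8 + 6·2 = 182 ≡ 6.
  S_1 = Σ v_i α_i r_i = 6·7·10 + 10·3·4 + 9·9·6 + 2·4·8 + 6·8·2 = 1186 ≡ 9.
  α_i^2 mod 11 = [5, 9, 4, 5, 9].
  S_2 = Σ v_i α_i^2 r_i = 6·5·10 + 10·9·4 + 9·4·6 + 2·5·8 + 6·9·2 = 1064 ≡ 8.
  S = (6, 9, 8) ≠ 0, so r is not a codeword (an error is present).
Step 3: locate the error. For a single error e at position i, S_ℓ = v_i·e·α_i^ℓ, so α_err = S_1/S_0.
  S_0^{−1} = 6^{−1} = 2 (mod 11), so α_err = 9·2 = 18 ≡ 7 = α_1. Error position i = 1.
  Consistency check: S_2/S_1 = 8·5 = 40 ≡ 7 = α_err ✓ (single-error assumption holds).
Step 4: error magnitude e = S_0/v_1 = S_0·∏_{j≠1}(α_1 − α_j) = 6·2 = 12 ≡ 1 (mod 11).
Step 5: correct position 1: c_1 = r_1 − e = 10 − 1 ≡ 9 (mod 11). Hence c = [9, 4, 6, 8, 2].
  Check: interpolating c through the α_i gives m(x) = 3 + 4·x (degree < 2) with m(α_i) = c_i for every i, so c is indeed a codeword.


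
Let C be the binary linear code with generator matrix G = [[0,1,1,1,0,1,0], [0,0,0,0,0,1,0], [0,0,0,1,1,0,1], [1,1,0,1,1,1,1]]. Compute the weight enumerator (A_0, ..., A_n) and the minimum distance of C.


Weight distribution: A_0 = 1, A_1 = 1, A_2 = 1, A_3 = 4, A_4 = 5, A_5 = 3, A_6 = 1. Minimum distance d = 1.

Enumerate all 2^4 = 16 messages m ∈ F_2^4.
For each, compute codeword c = mG in F_2^7, then tally its weight.
  m = 0000 → c = 0000000, weight = 0.
  m = 1000 → c = 0111010, weight = 4.
  m = 0100 → c = 0000010, weight = 1.
  m = 1100 → c = 0111000, weight = 3.
  m = 0010 → c = 0001101, weight = 3.
  m = 1010 → c = 0110111, weight = 5.
  m = 0110 → c = 0001111, weight = 4.
  m = 1110 → c = 0110101, weight = 4.
  m = 0001 → c = 1101111, weight = 6.
  m = 1001 → c = 1010101, weight = 4.
  m = 0101 → c = 1101101, weight = 5.
  m = 1101 → c = 1010111, weight = 5.
  m = 0011 → c = 1100010, weight = 3.
  m = 1011 → c = 1011000, weight = 3.
  m = 0111 → c = 1100000, weight = 2.
  m = 1111 → c = 1011010, weight = 4.
Tally weights:
  weight 0: 1 codewords.
  weight 1: 1 codewords.
  weight 2: 1 codewords.
  weight 3: 4 codewords.
  weight 4: 5 codewords.
  weight 5: 3 codewords.
  weight 6: 1 codewords.
Minimum distance d = smallest w > 0 with A_w > 0 = 1.
Sanity: Σ A_w = 16 = 2^4 = 16 ✓.


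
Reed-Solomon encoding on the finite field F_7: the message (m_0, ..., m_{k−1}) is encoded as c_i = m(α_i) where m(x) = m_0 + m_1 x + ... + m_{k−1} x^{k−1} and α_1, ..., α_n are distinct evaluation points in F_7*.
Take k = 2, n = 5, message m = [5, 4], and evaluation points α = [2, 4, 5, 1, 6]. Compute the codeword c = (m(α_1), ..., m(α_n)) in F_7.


c = [6, 0, 4, 2, 1]

Message polynomial: m(x) = 5 + 4·x (mod 7).
For each evaluation point α_i, compute m(α_i) mod 7:
  α_1 = 2: Horner steps 4 → 6, so m(2) = 6.
  α_2 = 4: Horner steps 4 → 0, so m(4) = 0.
  α_3 = 5: Horner steps 4 → 4, so m(5) = 4.
  α_4 = 1: Horner steps 4 → 2, so m(1) = 2.
  α_5 = 6: Horner steps 4 → 1, so m(6) = 1.
Codeword c = [6, 0, 4, 2, 1] ∈ F_7^5.


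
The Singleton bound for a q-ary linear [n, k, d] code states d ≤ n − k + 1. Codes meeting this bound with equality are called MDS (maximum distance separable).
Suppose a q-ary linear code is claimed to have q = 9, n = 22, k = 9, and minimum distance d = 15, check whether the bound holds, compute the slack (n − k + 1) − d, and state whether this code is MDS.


Singleton RHS = n − k + 1 = 14, slack = -1, bound violated (no such code; not MDS).

Singleton bound: d ≤ n − k + 1.
Here n = 22, k = 9, so n − k + 1 = 14.
Given d = 15, check d ≤ 14: NO.
Slack = (n − k + 1) − d = -1.
The slack is negative: d = 15 exceeds n − k + 1 = 14 by 1, so the Singleton bound is violated and no linear [22, 9, 15]_9 code can exist. In particular it is not MDS (MDS requires d = n − k + 1 exactly).
Description: the claimed parameters are [22, 9, 15]_9; such a code would be impossible (violates the Singleton bound).


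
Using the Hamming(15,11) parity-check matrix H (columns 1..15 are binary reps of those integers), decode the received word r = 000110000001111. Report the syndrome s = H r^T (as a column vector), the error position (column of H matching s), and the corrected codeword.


s = (0, 0, 0, 1)^T, error position = 1, corrected codeword c = 100110000001111

Compute s = H r^T mod 2 one row at a time:
  s_1 = 0 + 0 + 0 + 0 + 1 + 1 + 1 + 1 = 4 ≡ 0 (mod 2).
  s_2 = 1 + 1 + 0 + 0 + 1 + 1 + 1 + 1 = 6 ≡ 0 (mod 2).
  s_3 = 0 + 0 + 0 + 0 + 0 + 0 + 1 + 1 = 2 ≡ 0 (mod 2).
  s_4 = 0 + 0 + 1 + 0 + 0 + 0 + 1 + 1 = 3 ≡ 1 (mod 2).
s = (0, 0, 0, 1)^T — this equals column 1 of H (binary 0001), so error is at position 1.
Correct: flip bit 1 of r = 000110000001111 to get c = 100110000001111.


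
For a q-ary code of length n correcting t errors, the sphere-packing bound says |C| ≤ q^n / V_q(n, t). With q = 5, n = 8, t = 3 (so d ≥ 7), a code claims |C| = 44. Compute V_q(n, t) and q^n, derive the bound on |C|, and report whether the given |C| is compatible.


V_q(n, t) = 4065, q^n = 390625, Hamming bound = 96, |C| = 44 ≤ bound (satisfied).

Step 1: Compute V_q(n, t) = Σ_{j=0}^3 C(n, j) (q−1)^j.
  j = 0: C(8,0)·(4)^0 = 1·1 = 1.
  j = 1: C(8,1)·(4)^1 = 8·4 = 32.
  j = 2: C(8,2)·(4)^2 = 28·16 = 448.
  j = 3: C(8,3)·(4)^3 = 56·64 = 3584.
  V_q(n, t) = 1 + 32 + 448 + 3584 = 4065.
Step 2: q^n = 5^8 = 390625.
Step 3: Hamming bound ⌊q^n / V_q(n,t)⌋ = ⌊390625/4065⌋ = 96.
Step 4: Compare |C| = 44 to 96: satisfied.
The claimed |C| lies below the Hamming bound.


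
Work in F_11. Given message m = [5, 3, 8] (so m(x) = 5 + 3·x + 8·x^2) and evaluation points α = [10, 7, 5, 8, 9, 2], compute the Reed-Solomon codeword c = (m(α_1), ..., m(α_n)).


c = [10, 0, 0, 2, 9, 10]

Message polynomial: m(x) = 5 + 3·x + 8·x^2 (mod 11).
For each evaluation point α_i, compute m(α_i) mod 11:
  α_1 = 10: Horner steps 8 → 6 → 10, so m(10) = 10.
  α_2 = 7: Horner steps 8 → 4 → 0, so m(7) = 0.
  α_3 = 5: Horner steps 8 → 10 → 0, so m(5) = 0.
  α_4 = 8: Horner steps 8 → 1 → 2, so m(8) = 2.
  α_5 = 9: Horner steps 8 → 9 → 9, so m(9) = 9.
  α_6 = 2: Horner steps 8 → 8 → 10, so m(2) = 10.
Codeword c = [10, 0, 0, 2, 9, 10] ∈ F_11^6.


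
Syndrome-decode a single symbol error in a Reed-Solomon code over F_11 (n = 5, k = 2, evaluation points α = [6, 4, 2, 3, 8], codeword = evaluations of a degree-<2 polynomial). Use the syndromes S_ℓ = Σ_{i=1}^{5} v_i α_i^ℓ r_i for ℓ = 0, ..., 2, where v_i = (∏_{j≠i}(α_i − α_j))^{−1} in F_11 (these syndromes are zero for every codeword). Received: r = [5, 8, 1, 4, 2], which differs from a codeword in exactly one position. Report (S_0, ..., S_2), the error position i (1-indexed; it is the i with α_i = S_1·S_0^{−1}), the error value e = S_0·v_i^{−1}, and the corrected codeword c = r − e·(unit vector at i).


S = (3, 6, 1), error at position 3, error magnitude e = 1, c = [5, 8, 0, 4, 2].

Step 1: column multipliers v_i = (∏_{j≠i}(α_i − α_j))^{−1} mod 11.
  i = 1 (α = 6): (6−4)(6−2)(6−3)(6−8) = 2·4·3·(−2) = −48 ≡ 7, so v_1 = 7^{−1} = 8 (mod 11).
  i = 2 (α = 4): (4−6)(4−2)(4−3)(4−8) = (−2)·2·1·(−4) = 16 ≡ 5, so v_2 = 5^{−1} = 9 (mod 11).
  i = 3 (α = 2): (2−6)(2−4)(2−3)(2−8) = (−4)·(−2)·(−1)·(−6) = 48 ≡ 4, so v_3 = 4^{−1} = 3 (mod 11).
  i = 4 (α = 3): (3−6)(3−4)(3−2)(3−8) = (−3)·(−1)·1·(−5) = −15 ≡ 7, so v_4 = 7^{−1} = 8 (mod 11).
  i = 5 (α = 8): (8−6)(8−4)(8−2)(8−3) = 2·4·6·5 = 240 ≡ 9, so v_5 = 9^{−1} = 5 (mod 11).
  v = [8, 9, 3, 8, 5].
Step 2: syndromes of r = [5, 8, 1, 4, 2] (all sums mod 11).
  S_0 = Σ v_i r_i = 8·5 + 9·8 + 3·1 + 8·4 + 5·2 = 157 ≡ 3.
  S_1 = Σ v_i α_i r_i = 8·6·5 + 9·4·8 + 3·2·1 + 8·3·4 + 5·8·2 = 710 ≡ 6.
  α_i^2 mod 11 = [3, 5, 4, 9, 9].
  S_2 = Σ v_i α_i^2 r_i = 8·3·5 + 9·5·8 + 3·4·1 + 8·9·4 + 5·9·2 = 870 ≡ 1.
  S = (3, 6, 1) ≠ 0, so r is not a codeword (an error is present).
Step 3: locate the error. For a single error e at position i, S_ℓ = v_i·e·α_i^ℓ, so α_err = S_1/S_0.
  S_0^{−1} = 3^{−1} = 4 (mod 11), so α_err = 6·4 = 24 ≡ 2 = α_3. Error position i = 3.
  Consistency check: S_2/S_1 = 1·2 = 2 ≡ 2 = α_err ✓ (single-error assumption holds).
Step 4: error magnitude e = S_0/v_3 = S_0·∏_{j≠3}(α_3 − α_j) = 3·4 = 12 ≡ 1 (mod 11).
Step 5: correct position 3: c_3 = r_3 − e = 1 − 1 ≡ 0 (mod 11). Hence c = [5, 8, 0, 4, 2].
  Check: interpolating c through the α_i gives m(x) = 3 + 4·x (degree < 2) with m(α_i) = c_i for every i, so c is indeed a codeword.


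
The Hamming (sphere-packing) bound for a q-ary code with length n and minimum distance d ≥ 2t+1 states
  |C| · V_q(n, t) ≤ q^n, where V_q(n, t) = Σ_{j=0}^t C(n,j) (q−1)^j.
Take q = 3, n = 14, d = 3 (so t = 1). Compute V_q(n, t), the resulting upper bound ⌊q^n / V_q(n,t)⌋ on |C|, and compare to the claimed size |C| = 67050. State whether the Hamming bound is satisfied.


V_q(n, t) = 29, q^n = 4782969, Hamming bound = 164929, |C| = 67050 ≤ bound (satisfied).

Step 1: Compute V_q(n, t) = Σ_{j=0}^1 C(n, j) (q−1)^j.
  j = 0: C(14,0)·(2)^0 = 1·1 = 1.
  j = 1: C(14,1)·(2)^1 = 14·2 = 28.
  V_q(n, t) = 1 + 28 = 29.
Step 2: q^n = 3^14 = 4782969.
Step 3: Hamming bound ⌊q^n / V_q(n,t)⌋ = ⌊4782969/29⌋ = 164929.
Step 4: Compare |C| = 67050 to 164929: satisfied.
The claimed |C| lies below the Hamming bound.


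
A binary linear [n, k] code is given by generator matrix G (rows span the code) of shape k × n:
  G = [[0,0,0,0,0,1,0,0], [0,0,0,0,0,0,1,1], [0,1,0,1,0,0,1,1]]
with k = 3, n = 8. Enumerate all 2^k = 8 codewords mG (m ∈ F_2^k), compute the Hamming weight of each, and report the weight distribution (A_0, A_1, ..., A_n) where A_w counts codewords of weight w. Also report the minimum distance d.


Weight distribution: A_0 = 1, A_1 = 1, A_2 = 2, A_3 = 2, A_4 = 1, A_5 = 1. Minimum distance d = 1.

Enumerate all 2^3 = 8 messages m ∈ F_2^3.
For each, compute codeword c = mG in F_2^8, then tally its weight.
  m = 000 → c = 00000000, weight = 0.
  m = 100 → c = 00000100, weight = 1.
  m = 010 → c = 00000011, weight = 2.
  m = 110 → c = 00000111, weight = 3.
  m = 001 → c = 01010011, weight = 4.
  m = 101 → c = 01010111, weight = 5.
  m = 011 → c = 01010000, weight = 2.
  m = 111 → c = 01010100, weight = 3.
Tally weights:
  weight 0: 1 codewords.
  weight 1: 1 codewords.
  weight 2: 2 codewords.
  weight 3: 2 codewords.
  weight 4: 1 codewords.
  weight 5: 1 codewords.
Minimum distance d = smallest w > 0 with A_w > 0 = 1.
Sanity: Σ A_w = 8 = 2^3 = 8 ✓.


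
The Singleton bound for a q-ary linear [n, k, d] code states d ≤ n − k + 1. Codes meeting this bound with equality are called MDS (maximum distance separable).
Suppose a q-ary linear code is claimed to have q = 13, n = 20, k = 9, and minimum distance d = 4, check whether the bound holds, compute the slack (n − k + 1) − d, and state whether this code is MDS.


Singleton RHS = n − k + 1 = 12, slack = 8, bound satisfied, not MDS.

Singleton bound: d ≤ n − k + 1.
Here n = 20, k = 9, so n − k + 1 = 12.
Given d = 4, check d ≤ 12: YES.
Slack = (n − k + 1) − d = 8.
The code is NOT MDS (slack = 8 > 0).
Description: the claimed parameters are [20, 9, 4]_13; such a code would be non-MDS.


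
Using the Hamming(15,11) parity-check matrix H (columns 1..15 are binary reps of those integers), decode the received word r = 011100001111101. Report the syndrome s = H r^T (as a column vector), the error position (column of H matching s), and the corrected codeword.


s = (0, 0, 1, 1)^T, error position = 3, corrected codeword c = 010100001111101

Compute s = H r^T mod 2 one row at a time:
  s_1 = 0 + 1 + 1 + 1 + 1 + 1 + 0 + 1 = 6 ≡ 0 (mod 2).
  s_2 = 1 + 0 + 0 + 0 + 1 + 1 + 0 + 1 = 4 ≡ 0 (mod 2).
  s_3 = 1 + 1 + 0 + 0 + 1 + 1 + 0 + 1 = 5 ≡ 1 (mod 2).
  s_4 = 0 + 1 + 0 + 0 + 1 + 1 + 1 + 1 = 5 ≡ 1 (mod 2).
s = (0, 0, 1, 1)^T — this equals column 3 of H (binary 0011), so error is at position 3.
Correct: flip bit 3 of r = 011100001111101 to get c = 010100001111101.
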